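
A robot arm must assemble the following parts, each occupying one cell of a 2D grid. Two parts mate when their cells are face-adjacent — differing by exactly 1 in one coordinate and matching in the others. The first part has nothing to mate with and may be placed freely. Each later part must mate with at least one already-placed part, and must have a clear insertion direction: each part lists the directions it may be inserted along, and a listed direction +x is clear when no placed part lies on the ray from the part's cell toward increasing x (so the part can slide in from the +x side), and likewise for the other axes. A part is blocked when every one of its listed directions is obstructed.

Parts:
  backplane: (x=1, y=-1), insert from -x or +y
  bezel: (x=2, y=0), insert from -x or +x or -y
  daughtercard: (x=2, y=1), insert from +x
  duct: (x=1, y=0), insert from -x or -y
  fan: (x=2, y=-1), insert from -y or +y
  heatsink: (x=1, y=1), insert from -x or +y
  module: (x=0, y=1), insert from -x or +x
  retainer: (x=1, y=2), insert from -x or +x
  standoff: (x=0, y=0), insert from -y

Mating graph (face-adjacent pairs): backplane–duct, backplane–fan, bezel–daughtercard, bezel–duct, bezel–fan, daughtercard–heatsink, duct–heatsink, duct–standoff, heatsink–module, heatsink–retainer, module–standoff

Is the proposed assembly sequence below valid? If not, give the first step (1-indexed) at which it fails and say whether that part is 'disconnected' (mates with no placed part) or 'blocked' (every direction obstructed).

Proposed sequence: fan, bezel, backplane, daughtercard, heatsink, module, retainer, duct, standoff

Valid

1. fan@(2, -1) [-y clear] — {fan}
2. bezel@(2, 0) [-x clear] — {bezel, fan}
3. backplane@(1, -1) [-x clear] — {backplane, bezel, fan}
4. daughtercard@(2, 1) [+x clear] — {backplane, bezel, daughtercard, fan}
5. heatsink@(1, 1) [-x clear] — {backplane, bezel, daughtercard, fan, heatsink}
6. module@(0, 1) [-x clear] — {backplane, bezel, daughtercard, fan, heatsink, module}
7. retainer@(1, 2) [-x clear] — {backplane, bezel, daughtercard, fan, heatsink, module, retainer}
8. duct@(1, 0) [-x clear] — {backplane, bezel, daughtercard, duct, fan, heatsink, module, retainer}
9. standoff@(0, 0) [-y clear] — {backplane, bezel, daughtercard, duct, fan, heatsink, module, retainer, standoff}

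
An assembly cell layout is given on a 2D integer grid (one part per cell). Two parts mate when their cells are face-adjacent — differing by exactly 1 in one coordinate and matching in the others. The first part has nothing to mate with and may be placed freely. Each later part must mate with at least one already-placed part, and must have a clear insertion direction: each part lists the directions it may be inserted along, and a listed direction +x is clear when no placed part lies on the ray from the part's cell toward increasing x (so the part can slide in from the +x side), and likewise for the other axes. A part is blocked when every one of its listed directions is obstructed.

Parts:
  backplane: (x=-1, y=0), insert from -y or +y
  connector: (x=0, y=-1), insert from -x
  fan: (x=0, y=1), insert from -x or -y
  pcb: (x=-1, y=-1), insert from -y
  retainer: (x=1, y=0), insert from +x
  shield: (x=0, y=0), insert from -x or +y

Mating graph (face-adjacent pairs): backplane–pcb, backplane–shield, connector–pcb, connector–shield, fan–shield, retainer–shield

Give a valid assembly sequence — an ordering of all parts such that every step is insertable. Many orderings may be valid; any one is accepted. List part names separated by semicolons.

1. backplane@(-1, 0) [-y clear] — {backplane}
2. shield@(0, 0) [+y clear] — {backplane, shield}
3. fan@(0, 1) [-x clear] — {backplane, fan, shield}
4. retainer@(1, 0) [+x clear] — {backplane, fan, retainer, shield}
5. connector@(0, -1) [-x clear] — {backplane, connector, fan, retainer, shield}
6. pcb@(-1, -1) [-y clear] — {backplane, connector, fan, pcb, retainer, shield}

backplane; shield; fan; retainer; connector; pcb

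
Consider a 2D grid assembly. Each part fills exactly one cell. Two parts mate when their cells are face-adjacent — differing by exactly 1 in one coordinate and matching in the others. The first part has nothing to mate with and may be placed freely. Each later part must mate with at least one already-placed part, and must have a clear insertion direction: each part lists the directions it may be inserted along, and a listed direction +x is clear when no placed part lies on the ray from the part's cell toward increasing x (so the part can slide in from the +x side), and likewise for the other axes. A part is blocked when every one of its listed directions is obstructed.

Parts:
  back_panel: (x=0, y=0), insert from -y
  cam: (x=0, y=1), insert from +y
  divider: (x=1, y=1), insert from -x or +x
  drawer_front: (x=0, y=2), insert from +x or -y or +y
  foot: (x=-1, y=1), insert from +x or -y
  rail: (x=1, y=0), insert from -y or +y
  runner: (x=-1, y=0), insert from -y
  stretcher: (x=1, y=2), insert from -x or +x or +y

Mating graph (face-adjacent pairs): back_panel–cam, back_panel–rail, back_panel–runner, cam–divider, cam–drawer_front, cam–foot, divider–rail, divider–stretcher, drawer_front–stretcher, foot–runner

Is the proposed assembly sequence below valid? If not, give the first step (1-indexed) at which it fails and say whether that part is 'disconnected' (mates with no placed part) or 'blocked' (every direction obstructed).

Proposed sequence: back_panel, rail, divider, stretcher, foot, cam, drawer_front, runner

1. back_panel@(0, 0) [-y clear] — {back_panel}
2. rail@(1, 0) [-y clear] — {back_panel, rail}
3. divider@(1, 1) [-x clear] — {back_panel, divider, rail}
4. stretcher@(1, 2) [-x clear] — {back_panel, divider, rail, stretcher}
5. foot@(-1, 1) — no placed neighbour ⇒ disconnected

Invalid at step 5 (disconnected)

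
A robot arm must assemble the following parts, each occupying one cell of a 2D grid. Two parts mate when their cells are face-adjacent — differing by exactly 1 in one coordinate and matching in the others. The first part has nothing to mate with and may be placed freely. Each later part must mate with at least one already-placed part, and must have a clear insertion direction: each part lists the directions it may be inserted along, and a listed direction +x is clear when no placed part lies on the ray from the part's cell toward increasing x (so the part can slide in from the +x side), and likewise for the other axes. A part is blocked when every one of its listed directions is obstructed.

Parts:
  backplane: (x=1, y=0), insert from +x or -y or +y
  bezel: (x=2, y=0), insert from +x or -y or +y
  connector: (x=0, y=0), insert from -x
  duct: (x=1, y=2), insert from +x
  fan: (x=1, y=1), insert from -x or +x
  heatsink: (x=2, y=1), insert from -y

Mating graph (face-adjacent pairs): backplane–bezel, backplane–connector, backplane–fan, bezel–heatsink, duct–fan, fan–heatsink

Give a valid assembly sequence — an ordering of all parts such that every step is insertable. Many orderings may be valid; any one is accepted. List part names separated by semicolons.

1. fan@(1, 1) [-x clear] — {fan}
2. backplane@(1, 0) [+x clear] — {backplane, fan}
3. heatsink@(2, 1) [-y clear] — {backplane, fan, heatsink}
4. bezel@(2, 0) [+x clear] — {backplane, bezel, fan, heatsink}
5. connector@(0, 0) [-x clear] — {backplane, bezel, connector, fan, heatsink}
6. duct@(1, 2) [+x clear] — {backplane, bezel, connector, duct, fan, heatsink}

fan; backplane; heatsink; bezel; connector; duct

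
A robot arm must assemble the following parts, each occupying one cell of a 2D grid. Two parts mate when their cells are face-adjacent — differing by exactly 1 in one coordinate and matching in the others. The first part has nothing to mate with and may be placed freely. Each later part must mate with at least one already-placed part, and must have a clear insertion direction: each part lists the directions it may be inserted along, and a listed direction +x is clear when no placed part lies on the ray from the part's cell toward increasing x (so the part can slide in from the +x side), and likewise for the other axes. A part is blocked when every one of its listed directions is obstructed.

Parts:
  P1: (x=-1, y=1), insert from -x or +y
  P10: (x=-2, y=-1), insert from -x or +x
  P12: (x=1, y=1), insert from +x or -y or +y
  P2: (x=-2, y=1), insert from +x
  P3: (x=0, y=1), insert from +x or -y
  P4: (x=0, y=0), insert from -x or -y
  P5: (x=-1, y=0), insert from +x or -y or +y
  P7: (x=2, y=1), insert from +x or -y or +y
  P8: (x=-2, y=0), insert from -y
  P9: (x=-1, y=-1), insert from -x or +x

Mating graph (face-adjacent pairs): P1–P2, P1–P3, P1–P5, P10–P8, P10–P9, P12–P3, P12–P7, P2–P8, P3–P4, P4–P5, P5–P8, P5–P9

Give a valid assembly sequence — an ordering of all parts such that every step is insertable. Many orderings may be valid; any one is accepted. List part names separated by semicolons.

P4; P5; P8; P2; P3; P12; P1; P10; P9; P7

1. P4@(0, 0) [-x clear] — {P4}
2. P5@(-1, 0) [-y clear] — {P4, P5}
3. P8@(-2, 0) [-y clear] — {P4, P5, P8}
4. P2@(-2, 1) [+x clear] — {P2, P4, P5, P8}
5. P3@(0, 1) [+x clear] — {P2, P3, P4, P5, P8}
6. P12@(1, 1) [+x clear] — {P12, P2, P3, P4, P5, P8}
7. P1@(-1, 1) [+y clear] — {P1, P12, P2, P3, P4, P5, P8}
8. P10@(-2, -1) [-x clear] — {P1, P10, P12, P2, P3, P4, P5, P8}
9. P9@(-1, -1) [+x clear] — {P1, P10, P12, P2, P3, P4, P5, P8, P9}
10. P7@(2, 1) [+x clear] — {P1, P10, P12, P2, P3, P4, P5, P7, P8, P9}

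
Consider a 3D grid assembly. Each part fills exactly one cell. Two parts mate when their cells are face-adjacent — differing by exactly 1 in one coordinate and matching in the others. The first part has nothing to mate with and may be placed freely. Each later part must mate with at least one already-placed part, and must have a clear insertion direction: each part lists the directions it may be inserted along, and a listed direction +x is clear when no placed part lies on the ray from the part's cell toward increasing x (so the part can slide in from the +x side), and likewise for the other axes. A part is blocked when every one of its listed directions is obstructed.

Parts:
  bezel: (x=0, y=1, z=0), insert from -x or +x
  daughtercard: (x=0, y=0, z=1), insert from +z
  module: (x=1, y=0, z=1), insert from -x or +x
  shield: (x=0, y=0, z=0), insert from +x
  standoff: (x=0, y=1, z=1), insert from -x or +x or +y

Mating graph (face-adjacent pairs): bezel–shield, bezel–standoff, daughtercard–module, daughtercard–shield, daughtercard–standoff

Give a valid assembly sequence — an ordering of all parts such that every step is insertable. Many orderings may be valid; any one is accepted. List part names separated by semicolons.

daughtercard; module; shield; bezel; standoff

1. daughtercard@(0, 0, 1) [+z clear] — {daughtercard}
2. module@(1, 0, 1) [+x clear] — {daughtercard, module}
3. shield@(0, 0, 0) [+x clear] — {daughtercard, module, shield}
4. bezel@(0, 1, 0) [-x clear] — {bezel, daughtercard, module, shield}
5. standoff@(0, 1, 1) [-x clear] — {bezel, daughtercard, module, shield, standoff}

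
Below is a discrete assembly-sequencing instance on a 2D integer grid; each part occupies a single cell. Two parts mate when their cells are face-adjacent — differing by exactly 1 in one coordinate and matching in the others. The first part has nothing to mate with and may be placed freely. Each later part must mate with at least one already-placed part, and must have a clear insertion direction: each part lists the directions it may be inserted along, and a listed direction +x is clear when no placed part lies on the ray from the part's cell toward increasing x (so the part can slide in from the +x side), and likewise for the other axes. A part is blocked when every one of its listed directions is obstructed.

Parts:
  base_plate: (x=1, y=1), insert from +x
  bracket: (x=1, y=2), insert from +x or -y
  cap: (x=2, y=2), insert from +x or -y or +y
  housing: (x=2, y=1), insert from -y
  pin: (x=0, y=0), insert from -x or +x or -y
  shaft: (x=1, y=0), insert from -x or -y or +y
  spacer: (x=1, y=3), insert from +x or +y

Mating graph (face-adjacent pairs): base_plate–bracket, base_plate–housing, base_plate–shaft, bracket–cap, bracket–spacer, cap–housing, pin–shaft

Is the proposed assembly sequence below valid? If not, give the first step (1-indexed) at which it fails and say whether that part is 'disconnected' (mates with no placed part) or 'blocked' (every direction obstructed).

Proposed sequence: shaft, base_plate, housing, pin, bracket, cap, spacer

1. shaft@(1, 0) [-x clear] — {shaft}
2. base_plate@(1, 1) [+x clear] — {base_plate, shaft}
3. housing@(2, 1) [-y clear] — {base_plate, housing, shaft}
4. pin@(0, 0) [-x clear] — {base_plate, housing, pin, shaft}
5. bracket@(1, 2) [+x clear] — {base_plate, bracket, housing, pin, shaft}
6. cap@(2, 2) [+x clear] — {base_plate, bracket, cap, housing, pin, shaft}
7. spacer@(1, 3) [+x clear] — {base_plate, bracket, cap, housing, pin, shaft, spacer}

Valid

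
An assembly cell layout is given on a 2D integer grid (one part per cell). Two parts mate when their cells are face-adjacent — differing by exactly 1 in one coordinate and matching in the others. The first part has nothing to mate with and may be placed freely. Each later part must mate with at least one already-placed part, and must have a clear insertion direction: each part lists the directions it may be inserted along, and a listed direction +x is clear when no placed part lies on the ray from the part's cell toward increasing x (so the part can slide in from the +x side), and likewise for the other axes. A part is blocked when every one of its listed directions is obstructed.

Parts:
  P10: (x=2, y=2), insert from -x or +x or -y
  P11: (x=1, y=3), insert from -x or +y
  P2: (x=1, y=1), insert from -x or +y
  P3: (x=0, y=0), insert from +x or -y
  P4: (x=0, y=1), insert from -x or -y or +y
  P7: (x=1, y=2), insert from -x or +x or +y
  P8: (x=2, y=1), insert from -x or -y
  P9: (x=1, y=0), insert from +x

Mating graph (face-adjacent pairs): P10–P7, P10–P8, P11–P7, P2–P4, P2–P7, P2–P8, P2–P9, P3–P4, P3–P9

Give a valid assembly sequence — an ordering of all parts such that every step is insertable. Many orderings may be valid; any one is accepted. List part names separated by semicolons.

P7; P10; P8; P2; P4; P9; P3; P11

1. P7@(1, 2) [-x clear] — {P7}
2. P10@(2, 2) [+x clear] — {P10, P7}
3. P8@(2, 1) [-x clear] — {P10, P7, P8}
4. P2@(1, 1) [-x clear] — {P10, P2, P7, P8}
5. P4@(0, 1) [-x clear] — {P10, P2, P4, P7, P8}
6. P9@(1, 0) [+x clear] — {P10, P2, P4, P7, P8, P9}
7. P3@(0, 0) [-y clear] — {P10, P2, P3, P4, P7, P8, P9}
8. P11@(1, 3) [-x clear] — {P10, P11, P2, P3, P4, P7, P8, P9}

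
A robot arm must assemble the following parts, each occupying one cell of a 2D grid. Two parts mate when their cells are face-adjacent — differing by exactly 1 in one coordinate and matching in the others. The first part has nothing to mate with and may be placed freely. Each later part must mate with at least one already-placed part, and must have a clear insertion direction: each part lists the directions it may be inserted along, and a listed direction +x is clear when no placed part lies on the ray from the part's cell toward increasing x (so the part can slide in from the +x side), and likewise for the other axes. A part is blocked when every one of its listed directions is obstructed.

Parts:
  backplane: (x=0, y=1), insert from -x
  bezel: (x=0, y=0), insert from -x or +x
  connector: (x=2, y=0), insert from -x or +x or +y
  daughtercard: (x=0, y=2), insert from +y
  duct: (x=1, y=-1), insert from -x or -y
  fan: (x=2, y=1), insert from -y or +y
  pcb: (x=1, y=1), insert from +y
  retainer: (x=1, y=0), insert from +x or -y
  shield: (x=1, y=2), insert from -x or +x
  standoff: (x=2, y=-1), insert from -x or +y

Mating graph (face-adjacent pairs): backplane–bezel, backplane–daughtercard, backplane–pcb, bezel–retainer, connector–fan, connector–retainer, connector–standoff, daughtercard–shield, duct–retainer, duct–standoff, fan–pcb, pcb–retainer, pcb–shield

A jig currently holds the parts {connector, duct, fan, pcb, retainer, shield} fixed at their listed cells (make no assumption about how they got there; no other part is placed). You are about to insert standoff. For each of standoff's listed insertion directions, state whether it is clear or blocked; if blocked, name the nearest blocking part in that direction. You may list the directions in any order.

-x: nearest on ray is duct@(1, -1) ⇒ blocked
+y: nearest on ray is connector@(2, 0) ⇒ blocked

+y: blocked by connector; -x: blocked by duct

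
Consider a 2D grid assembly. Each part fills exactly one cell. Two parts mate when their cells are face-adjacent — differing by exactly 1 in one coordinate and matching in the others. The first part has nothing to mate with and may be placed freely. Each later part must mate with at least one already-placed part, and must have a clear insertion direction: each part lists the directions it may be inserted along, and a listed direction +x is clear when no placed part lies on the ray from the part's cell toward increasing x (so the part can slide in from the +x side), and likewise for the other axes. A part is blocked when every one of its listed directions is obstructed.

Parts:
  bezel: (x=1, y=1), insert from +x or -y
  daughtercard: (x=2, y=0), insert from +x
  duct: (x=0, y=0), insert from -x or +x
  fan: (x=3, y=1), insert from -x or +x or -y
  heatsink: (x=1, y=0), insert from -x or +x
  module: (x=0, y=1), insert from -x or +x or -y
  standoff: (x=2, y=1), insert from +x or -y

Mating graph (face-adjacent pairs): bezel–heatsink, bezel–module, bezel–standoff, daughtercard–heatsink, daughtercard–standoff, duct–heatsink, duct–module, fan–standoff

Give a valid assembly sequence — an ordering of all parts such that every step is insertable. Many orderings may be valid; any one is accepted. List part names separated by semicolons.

standoff; daughtercard; bezel; module; heatsink; fan; duct

1. standoff@(2, 1) [+x clear] — {standoff}
2. daughtercard@(2, 0) [+x clear] — {daughtercard, standoff}
3. bezel@(1, 1) [-y clear] — {bezel, daughtercard, standoff}
4. module@(0, 1) [-x clear] — {bezel, daughtercard, module, standoff}
5. heatsink@(1, 0) [-x clear] — {bezel, daughtercard, heatsink, module, standoff}
6. fan@(3, 1) [+x clear] — {bezel, daughtercard, fan, heatsink, module, standoff}
7. duct@(0, 0) [-x clear] — {bezel, daughtercard, duct, fan, heatsink, module, standoff}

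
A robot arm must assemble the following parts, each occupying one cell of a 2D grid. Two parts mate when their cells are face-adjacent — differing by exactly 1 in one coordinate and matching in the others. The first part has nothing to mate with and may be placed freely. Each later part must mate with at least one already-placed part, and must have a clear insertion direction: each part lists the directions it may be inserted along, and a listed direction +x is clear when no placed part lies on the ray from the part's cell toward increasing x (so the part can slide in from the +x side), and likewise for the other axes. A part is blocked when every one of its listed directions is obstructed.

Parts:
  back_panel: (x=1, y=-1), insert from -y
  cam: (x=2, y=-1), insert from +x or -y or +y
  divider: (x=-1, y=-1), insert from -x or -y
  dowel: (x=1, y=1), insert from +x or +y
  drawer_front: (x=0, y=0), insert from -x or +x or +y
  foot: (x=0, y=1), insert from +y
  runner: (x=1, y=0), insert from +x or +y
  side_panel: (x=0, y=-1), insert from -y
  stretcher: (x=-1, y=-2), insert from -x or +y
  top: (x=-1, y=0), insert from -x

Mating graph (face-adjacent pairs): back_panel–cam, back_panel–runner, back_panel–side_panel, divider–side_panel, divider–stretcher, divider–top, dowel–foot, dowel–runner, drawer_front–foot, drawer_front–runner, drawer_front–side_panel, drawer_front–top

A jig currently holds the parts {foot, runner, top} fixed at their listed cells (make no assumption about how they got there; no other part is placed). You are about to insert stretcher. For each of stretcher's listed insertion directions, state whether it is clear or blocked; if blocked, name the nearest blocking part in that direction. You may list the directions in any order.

-x: ray from stretcher(-1, -2) has no placed part ⇒ clear
+y: nearest on ray is top@(-1, 0) ⇒ blocked

+y: blocked by top; -x: clear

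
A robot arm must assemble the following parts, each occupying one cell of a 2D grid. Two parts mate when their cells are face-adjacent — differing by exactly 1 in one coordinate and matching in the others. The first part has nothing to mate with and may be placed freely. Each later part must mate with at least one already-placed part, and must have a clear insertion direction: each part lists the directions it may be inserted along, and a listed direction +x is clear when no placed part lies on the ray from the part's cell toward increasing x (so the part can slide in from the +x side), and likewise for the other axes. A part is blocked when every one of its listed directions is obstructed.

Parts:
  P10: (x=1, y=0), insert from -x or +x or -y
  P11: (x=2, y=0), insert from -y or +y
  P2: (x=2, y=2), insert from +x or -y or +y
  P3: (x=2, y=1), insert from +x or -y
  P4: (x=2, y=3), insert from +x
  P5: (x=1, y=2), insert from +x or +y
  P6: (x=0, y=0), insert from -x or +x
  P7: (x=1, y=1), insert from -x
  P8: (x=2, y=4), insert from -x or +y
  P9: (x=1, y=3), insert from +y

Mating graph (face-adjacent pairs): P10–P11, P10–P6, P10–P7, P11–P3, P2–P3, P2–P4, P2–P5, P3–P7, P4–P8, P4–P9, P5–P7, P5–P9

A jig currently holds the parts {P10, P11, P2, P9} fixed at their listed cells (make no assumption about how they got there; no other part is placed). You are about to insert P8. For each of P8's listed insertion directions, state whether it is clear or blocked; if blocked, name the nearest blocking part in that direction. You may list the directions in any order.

-x: ray from P8(2, 4) has no placed part ⇒ clear
+y: ray from P8(2, 4) has no placed part ⇒ clear

+y: clear; -x: clear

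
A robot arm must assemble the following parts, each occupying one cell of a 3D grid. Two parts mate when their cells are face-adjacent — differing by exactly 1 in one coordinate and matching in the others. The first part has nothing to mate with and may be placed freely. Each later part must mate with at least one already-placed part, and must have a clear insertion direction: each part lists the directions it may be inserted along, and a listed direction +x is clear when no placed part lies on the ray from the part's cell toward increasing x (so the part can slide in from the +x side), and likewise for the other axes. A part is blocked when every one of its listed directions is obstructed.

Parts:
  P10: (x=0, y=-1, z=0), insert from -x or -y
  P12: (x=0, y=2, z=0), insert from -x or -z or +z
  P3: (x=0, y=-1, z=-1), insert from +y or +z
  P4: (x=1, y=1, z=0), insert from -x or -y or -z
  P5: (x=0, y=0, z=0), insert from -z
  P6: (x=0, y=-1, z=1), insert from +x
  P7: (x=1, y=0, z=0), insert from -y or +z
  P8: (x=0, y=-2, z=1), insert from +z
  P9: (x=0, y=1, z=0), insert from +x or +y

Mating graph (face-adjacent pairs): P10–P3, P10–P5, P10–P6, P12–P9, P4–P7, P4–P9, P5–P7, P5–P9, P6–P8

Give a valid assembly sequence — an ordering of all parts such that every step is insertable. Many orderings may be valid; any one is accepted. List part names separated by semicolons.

P10; P5; P9; P4; P6; P8; P12; P3; P7

1. P10@(0, -1, 0) [-x clear] — {P10}
2. P5@(0, 0, 0) [-z clear] — {P10, P5}
3. P9@(0, 1, 0) [+x clear] — {P10, P5, P9}
4. P4@(1, 1, 0) [-y clear] — {P10, P4, P5, P9}
5. P6@(0, -1, 1) [+x clear] — {P10, P4, P5, P6, P9}
6. P8@(0, -2, 1) [+z clear] — {P10, P4, P5, P6, P8, P9}
7. P12@(0, 2, 0) [-x clear] — {P10, P12, P4, P5, P6, P8, P9}
8. P3@(0, -1, -1) [+y clear] — {P10, P12, P3, P4, P5, P6, P8, P9}
9. P7@(1, 0, 0) [-y clear] — {P10, P12, P3, P4, P5, P6, P7, P8, P9}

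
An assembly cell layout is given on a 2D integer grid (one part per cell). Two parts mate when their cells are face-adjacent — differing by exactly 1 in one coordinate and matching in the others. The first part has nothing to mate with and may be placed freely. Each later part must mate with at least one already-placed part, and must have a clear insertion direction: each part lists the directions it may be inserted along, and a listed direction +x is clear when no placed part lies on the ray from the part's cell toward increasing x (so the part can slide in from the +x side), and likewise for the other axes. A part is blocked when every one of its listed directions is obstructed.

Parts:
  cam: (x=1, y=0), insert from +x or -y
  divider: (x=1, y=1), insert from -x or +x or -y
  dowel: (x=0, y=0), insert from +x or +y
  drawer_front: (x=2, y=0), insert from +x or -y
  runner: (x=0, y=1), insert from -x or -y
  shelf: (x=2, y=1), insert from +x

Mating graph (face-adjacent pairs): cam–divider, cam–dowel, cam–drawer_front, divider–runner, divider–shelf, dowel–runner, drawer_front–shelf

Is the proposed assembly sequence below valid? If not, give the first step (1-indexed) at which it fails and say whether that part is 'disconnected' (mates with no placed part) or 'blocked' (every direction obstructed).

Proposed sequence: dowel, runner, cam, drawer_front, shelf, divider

Invalid at step 6 (blocked)

1. dowel@(0, 0) [+x clear] — {dowel}
2. runner@(0, 1) [-x clear] — {dowel, runner}
3. cam@(1, 0) [+x clear] — {cam, dowel, runner}
4. drawer_front@(2, 0) [+x clear] — {cam, dowel, drawer_front, runner}
5. shelf@(2, 1) [+x clear] — {cam, dowel, drawer_front, runner, shelf}
6. divider@(1, 1) — -x/+x/-y all obstructed ⇒ blocked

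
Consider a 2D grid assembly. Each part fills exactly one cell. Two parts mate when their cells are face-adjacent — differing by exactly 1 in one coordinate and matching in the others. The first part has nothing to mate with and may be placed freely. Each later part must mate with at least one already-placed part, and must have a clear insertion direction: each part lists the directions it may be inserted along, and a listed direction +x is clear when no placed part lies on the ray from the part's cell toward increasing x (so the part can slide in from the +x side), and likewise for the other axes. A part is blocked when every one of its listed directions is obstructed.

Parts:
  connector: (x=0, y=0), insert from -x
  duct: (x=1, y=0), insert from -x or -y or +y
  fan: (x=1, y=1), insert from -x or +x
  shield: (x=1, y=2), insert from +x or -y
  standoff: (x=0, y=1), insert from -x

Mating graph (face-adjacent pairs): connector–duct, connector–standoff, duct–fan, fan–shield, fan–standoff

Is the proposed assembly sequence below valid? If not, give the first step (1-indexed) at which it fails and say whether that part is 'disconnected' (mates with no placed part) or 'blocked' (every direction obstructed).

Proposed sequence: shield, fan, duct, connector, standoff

1. shield@(1, 2) [+x clear] — {shield}
2. fan@(1, 1) [-x clear] — {fan, shield}
3. duct@(1, 0) [-x clear] — {duct, fan, shield}
4. connector@(0, 0) [-x clear] — {connector, duct, fan, shield}
5. standoff@(0, 1) [-x clear] — {connector, duct, fan, shield, standoff}

Valid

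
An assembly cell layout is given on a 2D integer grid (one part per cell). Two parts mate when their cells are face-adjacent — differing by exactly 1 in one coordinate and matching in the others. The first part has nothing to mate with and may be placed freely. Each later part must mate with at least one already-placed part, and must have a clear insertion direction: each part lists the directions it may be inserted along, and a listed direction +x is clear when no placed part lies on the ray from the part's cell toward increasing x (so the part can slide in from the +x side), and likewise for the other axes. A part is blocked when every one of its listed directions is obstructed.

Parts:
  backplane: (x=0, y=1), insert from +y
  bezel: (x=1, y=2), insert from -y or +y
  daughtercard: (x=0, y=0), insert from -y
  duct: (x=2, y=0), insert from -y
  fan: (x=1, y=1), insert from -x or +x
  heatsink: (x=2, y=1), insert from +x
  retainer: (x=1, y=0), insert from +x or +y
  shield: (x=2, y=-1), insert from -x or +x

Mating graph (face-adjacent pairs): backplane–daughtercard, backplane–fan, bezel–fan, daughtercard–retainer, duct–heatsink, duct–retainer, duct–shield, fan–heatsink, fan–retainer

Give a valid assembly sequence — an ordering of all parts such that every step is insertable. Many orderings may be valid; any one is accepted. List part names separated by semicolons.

fan; retainer; duct; shield; daughtercard; heatsink; bezel; backplane

1. fan@(1, 1) [-x clear] — {fan}
2. retainer@(1, 0) [+x clear] — {fan, retainer}
3. duct@(2, 0) [-y clear] — {duct, fan, retainer}
4. shield@(2, -1) [-x clear] — {duct, fan, retainer, shield}
5. daughtercard@(0, 0) [-y clear] — {daughtercard, duct, fan, retainer, shield}
6. heatsink@(2, 1) [+x clear] — {daughtercard, duct, fan, heatsink, retainer, shield}
7. bezel@(1, 2) [+y clear] — {bezel, daughtercard, duct, fan, heatsink, retainer, shield}
8. backplane@(0, 1) [+y clear] — {backplane, bezel, daughtercard, duct, fan, heatsink, retainer, shield}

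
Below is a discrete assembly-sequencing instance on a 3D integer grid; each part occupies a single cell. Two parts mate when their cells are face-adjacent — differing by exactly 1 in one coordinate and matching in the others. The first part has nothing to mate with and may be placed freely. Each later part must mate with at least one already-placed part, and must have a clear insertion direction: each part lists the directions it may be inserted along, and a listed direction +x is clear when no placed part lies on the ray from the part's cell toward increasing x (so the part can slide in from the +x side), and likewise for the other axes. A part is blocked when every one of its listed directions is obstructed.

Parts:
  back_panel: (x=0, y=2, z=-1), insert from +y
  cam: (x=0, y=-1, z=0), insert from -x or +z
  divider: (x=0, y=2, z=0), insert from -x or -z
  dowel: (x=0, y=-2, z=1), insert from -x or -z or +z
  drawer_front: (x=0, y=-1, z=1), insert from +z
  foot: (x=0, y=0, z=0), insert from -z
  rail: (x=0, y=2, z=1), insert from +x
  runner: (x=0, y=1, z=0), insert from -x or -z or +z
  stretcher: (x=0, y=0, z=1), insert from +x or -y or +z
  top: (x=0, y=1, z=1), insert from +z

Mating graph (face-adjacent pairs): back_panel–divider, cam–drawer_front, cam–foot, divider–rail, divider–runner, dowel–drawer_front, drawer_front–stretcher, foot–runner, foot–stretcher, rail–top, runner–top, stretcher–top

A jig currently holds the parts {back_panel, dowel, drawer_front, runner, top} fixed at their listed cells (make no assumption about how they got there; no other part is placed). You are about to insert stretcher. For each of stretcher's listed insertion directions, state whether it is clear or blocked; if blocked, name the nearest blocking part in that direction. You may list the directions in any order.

+x: ray from stretcher(0, 0, 1) has no placed part ⇒ clear
-y: nearest on ray is drawer_front@(0, -1, 1) ⇒ blocked
+z: ray from stretcher(0, 0, 1) has no placed part ⇒ clear

+x: clear; +z: clear; -y: blocked by drawer_front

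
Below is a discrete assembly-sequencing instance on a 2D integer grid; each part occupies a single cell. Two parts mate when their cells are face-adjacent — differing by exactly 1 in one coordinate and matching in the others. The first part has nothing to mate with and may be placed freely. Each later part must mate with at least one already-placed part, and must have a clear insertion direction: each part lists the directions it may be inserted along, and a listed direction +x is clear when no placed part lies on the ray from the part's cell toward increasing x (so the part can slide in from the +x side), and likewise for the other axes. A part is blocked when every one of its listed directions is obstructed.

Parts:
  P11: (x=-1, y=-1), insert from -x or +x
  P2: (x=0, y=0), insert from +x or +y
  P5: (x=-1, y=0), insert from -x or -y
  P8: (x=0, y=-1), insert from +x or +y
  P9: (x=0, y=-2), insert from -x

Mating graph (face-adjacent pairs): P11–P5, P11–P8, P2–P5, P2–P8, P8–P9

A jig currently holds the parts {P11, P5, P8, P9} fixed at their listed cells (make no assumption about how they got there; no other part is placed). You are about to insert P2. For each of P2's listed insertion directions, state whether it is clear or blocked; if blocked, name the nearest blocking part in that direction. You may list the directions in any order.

+x: clear; +y: clear

+x: ray from P2(0, 0) has no placed part ⇒ clear
+y: ray from P2(0, 0) has no placed part ⇒ clear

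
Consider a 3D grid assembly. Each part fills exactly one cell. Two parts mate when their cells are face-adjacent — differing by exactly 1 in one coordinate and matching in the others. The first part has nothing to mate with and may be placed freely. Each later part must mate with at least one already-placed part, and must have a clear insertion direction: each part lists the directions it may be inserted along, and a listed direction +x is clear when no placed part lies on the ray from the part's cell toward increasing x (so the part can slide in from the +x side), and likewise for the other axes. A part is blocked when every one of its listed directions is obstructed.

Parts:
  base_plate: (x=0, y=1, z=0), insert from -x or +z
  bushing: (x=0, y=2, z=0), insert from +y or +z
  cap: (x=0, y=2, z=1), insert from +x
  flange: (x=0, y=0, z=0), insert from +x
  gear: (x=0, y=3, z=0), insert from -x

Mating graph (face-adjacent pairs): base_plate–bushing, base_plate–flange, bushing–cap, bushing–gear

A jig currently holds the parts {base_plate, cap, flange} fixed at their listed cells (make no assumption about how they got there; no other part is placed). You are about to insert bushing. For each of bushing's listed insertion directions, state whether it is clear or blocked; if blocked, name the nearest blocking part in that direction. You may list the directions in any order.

+y: clear; +z: blocked by cap

+y: ray from bushing(0, 2, 0) has no placed part ⇒ clear
+z: nearest on ray is cap@(0, 2, 1) ⇒ blocked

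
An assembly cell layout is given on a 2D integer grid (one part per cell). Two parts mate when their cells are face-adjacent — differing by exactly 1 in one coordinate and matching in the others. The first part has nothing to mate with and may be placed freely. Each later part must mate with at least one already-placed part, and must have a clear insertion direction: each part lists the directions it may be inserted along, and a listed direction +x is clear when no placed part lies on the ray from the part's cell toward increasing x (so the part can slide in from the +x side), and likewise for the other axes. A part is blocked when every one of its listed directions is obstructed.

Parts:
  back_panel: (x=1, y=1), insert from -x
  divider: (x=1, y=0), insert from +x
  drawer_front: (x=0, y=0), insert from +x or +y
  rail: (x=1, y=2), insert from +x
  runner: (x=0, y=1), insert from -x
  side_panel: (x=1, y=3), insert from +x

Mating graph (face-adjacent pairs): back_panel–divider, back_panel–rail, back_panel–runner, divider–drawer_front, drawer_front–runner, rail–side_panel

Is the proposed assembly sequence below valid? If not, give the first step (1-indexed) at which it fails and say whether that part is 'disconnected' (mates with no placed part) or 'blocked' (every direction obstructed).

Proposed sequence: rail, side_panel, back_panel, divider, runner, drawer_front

Invalid at step 6 (blocked)

1. rail@(1, 2) [+x clear] — {rail}
2. side_panel@(1, 3) [+x clear] — {rail, side_panel}
3. back_panel@(1, 1) [-x clear] — {back_panel, rail, side_panel}
4. divider@(1, 0) [+x clear] — {back_panel, divider, rail, side_panel}
5. runner@(0, 1) [-x clear] — {back_panel, divider, rail, runner, side_panel}
6. drawer_front@(0, 0) — +x/+y all obstructed ⇒ blocked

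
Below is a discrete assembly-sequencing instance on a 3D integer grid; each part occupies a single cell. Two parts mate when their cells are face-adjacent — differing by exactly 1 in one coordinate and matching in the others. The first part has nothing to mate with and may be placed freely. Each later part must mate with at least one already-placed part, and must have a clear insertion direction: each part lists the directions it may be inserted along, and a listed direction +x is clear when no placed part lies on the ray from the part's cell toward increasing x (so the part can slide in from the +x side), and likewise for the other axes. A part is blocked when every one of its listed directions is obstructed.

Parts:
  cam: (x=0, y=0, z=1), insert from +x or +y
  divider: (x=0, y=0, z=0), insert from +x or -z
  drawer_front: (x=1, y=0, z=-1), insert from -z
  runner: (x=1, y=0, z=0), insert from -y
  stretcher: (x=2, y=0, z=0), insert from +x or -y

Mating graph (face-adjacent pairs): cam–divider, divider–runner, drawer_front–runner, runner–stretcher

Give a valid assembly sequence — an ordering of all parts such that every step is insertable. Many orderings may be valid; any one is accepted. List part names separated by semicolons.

1. stretcher@(2, 0, 0) [+x clear] — {stretcher}
2. runner@(1, 0, 0) [-y clear] — {runner, stretcher}
3. divider@(0, 0, 0) [-z clear] — {divider, runner, stretcher}
4. cam@(0, 0, 1) [+x clear] — {cam, divider, runner, stretcher}
5. drawer_front@(1, 0, -1) [-z clear] — {cam, divider, drawer_front, runner, stretcher}

stretcher; runner; divider; cam; drawer_front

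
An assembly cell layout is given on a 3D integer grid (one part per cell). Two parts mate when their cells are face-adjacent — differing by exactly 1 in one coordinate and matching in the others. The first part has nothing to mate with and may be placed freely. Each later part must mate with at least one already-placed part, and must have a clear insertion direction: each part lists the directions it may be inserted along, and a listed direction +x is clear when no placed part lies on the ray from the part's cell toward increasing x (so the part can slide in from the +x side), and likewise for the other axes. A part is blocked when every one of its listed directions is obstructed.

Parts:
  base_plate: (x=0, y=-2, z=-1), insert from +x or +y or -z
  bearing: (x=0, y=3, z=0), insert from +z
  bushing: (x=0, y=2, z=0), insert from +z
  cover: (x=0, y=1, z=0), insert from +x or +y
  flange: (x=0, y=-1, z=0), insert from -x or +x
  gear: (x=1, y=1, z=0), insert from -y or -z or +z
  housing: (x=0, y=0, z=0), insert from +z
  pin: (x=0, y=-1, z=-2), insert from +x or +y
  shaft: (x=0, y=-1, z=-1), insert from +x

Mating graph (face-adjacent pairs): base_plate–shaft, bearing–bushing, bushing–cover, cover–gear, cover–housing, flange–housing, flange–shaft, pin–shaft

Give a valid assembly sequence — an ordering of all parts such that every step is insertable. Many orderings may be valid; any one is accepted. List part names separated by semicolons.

1. shaft@(0, -1, -1) [+x clear] — {shaft}
2. pin@(0, -1, -2) [+x clear] — {pin, shaft}
3. flange@(0, -1, 0) [-x clear] — {flange, pin, shaft}
4. housing@(0, 0, 0) [+z clear] — {flange, housing, pin, shaft}
5. cover@(0, 1, 0) [+x clear] — {cover, flange, housing, pin, shaft}
6. bushing@(0, 2, 0) [+z clear] — {bushing, cover, flange, housing, pin, shaft}
7. bearing@(0, 3, 0) [+z clear] — {bearing, bushing, cover, flange, housing, pin, shaft}
8. base_plate@(0, -2, -1) [+x clear] — {base_plate, bearing, bushing, cover, flange, housing, pin, shaft}
9. gear@(1, 1, 0) [-y clear] — {base_plate, bearing, bushing, cover, flange, gear, housing, pin, shaft}

shaft; pin; flange; housing; cover; bushing; bearing; base_plate; gear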